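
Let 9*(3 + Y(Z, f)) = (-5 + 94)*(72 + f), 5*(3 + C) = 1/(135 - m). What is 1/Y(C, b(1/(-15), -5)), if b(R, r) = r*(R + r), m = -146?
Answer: 27/25907 ≈ 0.0010422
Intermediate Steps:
C = -4214/1405 (C = -3 + 1/(5*(135 - 1*(-146))) = -3 + 1/(5*(135 + 146)) = -3 + (⅕)/281 = -3 + (⅕)*(1/281) = -3 + 1/1405 = -4214/1405 ≈ -2.9993)
Y(Z, f) = 709 + 89*f/9 (Y(Z, f) = -3 + ((-5 + 94)*(72 + f))/9 = -3 + (89*(72 + f))/9 = -3 + (6408 + 89*f)/9 = -3 + (712 + 89*f/9) = 709 + 89*f/9)
1/Y(C, b(1/(-15), -5)) = 1/(709 + 89*(-5*(1/(-15) - 5))/9) = 1/(709 + 89*(-5*(-1/15 - 5))/9) = 1/(709 + 89*(-5*(-76/15))/9) = 1/(709 + (89/9)*(76/3)) = 1/(709 + 6764/27) = 1/(25907/27) = 27/25907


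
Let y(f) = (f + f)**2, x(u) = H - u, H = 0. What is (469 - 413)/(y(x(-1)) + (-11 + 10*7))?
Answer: 8/9 ≈ 0.88889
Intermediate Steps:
x(u) = -u (x(u) = 0 - u = -u)
y(f) = 4*f**2 (y(f) = (2*f)**2 = 4*f**2)
(469 - 413)/(y(x(-1)) + (-11 + 10*7)) = (469 - 413)/(4*(-1*(-1))**2 + (-11 + 10*7)) = 56/(4*1**2 + (-11 + 70)) = 56/(4*1 + 59) = 56/(4 + 59) = 56/63 = 56*(1/63) = 8/9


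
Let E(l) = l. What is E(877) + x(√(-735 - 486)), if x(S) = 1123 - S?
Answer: 2000 - I*√1221 ≈ 2000.0 - 34.943*I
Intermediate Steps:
E(877) + x(√(-735 - 486)) = 877 + (1123 - √(-735 - 486)) = 877 + (1123 - √(-1221)) = 877 + (1123 - I*√1221) = 2000 - I*√1221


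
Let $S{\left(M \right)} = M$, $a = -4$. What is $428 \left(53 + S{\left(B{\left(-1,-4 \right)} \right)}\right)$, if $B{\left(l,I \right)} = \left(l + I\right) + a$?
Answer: $18832$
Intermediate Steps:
$B{\left(l,I \right)} = -4 + I + l$ ($B{\left(l,I \right)} = \left(l + I\right) - 4 = \left(I + l\right) - 4 = -4 + I + l$)
$428 \left(53 + S{\left(B{\left(-1,-4 \right)} \right)}\right) = 428 \left(53 - 9\right) = 428 \cdot 44 = 18832$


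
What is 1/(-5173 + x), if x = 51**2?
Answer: -1/2572 ≈ -0.00038880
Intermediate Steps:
x = 2601
1/(-5173 + x) = 1/(-5173 + 2601) = 1/(-2572) = -1/2572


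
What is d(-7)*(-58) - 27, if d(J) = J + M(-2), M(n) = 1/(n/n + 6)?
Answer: 2595/7 ≈ 370.71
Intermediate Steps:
M(n) = 1/7 (M(n) = 1/(1 + 6) = 1/7)
d(J) = 1/7 + J (d(J) = J + 1/7 = 1/7 + J)
d(-7)*(-58) - 27 = (1/7 - 7)*(-58) - 27 = -48/7*(-58) - 27 = 2784/7 - 27 = 2595/7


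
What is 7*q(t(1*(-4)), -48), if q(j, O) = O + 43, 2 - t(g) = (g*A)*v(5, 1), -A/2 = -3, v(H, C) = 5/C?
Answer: -35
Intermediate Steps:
A = 6 (A = -2*(-3) = 6)
t(g) = 2 - 30*g (t(g) = 2 - g*6*5/1 = 2 - 6*g*5*1 = 2 - 6*g*5 = 2 - 30*g)
q(j, O) = 43 + O
7*q(t(1*(-4)), -48) = 7*(43 - 48) = 7*(-5) = -35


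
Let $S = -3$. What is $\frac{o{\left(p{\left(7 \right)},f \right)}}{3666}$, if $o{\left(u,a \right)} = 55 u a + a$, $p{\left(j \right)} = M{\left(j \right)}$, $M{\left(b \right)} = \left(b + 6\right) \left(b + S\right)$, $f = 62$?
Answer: $\frac{88691}{1833} \approx 48.386$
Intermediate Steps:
$M{\left(b \right)} = \left(-3 + b\right) \left(6 + b\right)$ ($M{\left(b \right)} = \left(b + 6\right) \left(b - 3\right) = \left(6 + b\right) \left(-3 + b\right) = \left(-3 + b\right) \left(6 + b\right)$)
$p{\left(j \right)} = -18 + j^{2} + 3 j$
$o{\left(u,a \right)} = a + 55 a u$ ($o{\left(u,a \right)} = 55 a u + a = a + 55 a u$)
$\frac{o{\left(p{\left(7 \right)},f \right)}}{3666} = \frac{62 \left(1 + 55 \left(-18 + 7^{2} + 3 \cdot 7\right)\right)}{3666} = 62 \left(1 + 55 \left(-18 + 49 + 21\right)\right) \frac{1}{3666} = 62 \left(1 + 55 \cdot 52\right) \frac{1}{3666} = 62 \left(1 + 2860\right) \frac{1}{3666} = 62 \cdot 2861 \cdot \frac{1}{3666} = 177382 \cdot \frac{1}{3666} = \frac{88691}{1833}$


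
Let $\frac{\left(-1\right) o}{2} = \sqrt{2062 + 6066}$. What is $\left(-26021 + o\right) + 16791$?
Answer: $-9230 - 16 \sqrt{127} \approx -9410.3$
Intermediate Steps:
$o = - 16 \sqrt{127}$ ($o = - 2 \sqrt{2062 + 6066} = - 2 \sqrt{8128} = - 2 \cdot 8 \sqrt{127} = - 16 \sqrt{127} \approx -180.31$)
$\left(-26021 + o\right) + 16791 = \left(-26021 - 16 \sqrt{127}\right) + 16791 = -9230 - 16 \sqrt{127}$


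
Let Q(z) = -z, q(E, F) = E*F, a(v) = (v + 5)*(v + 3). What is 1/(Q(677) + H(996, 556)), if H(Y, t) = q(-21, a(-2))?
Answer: -1/740 ≈ -0.0013514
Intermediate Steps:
a(v) = (3 + v)*(5 + v) (a(v) = (5 + v)*(3 + v) = (3 + v)*(5 + v))
H(Y, t) = -63 (H(Y, t) = -21*(15 + (-2)² + 8*(-2)) = -21*(15 + 4 - 16) = -21*3 = -63)
1/(Q(677) + H(996, 556)) = 1/(-1*677 - 63) = 1/(-677 - 63) = 1/(-740) = -1/740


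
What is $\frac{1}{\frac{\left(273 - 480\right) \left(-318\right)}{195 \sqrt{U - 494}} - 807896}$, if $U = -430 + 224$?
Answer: $- \frac{597338105000}{482587065797442841} + \frac{3565575 i \sqrt{7}}{482587065797442841} \approx -1.2378 \cdot 10^{-6} + 1.9548 \cdot 10^{-11} i$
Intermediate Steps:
$U = -206$
$\frac{1}{\frac{\left(273 - 480\right) \left(-318\right)}{195 \sqrt{U - 494}} - 807896} = \frac{1}{\frac{\left(273 - 480\right) \left(-318\right)}{195 \sqrt{-206 - 494}} - 807896} = \frac{1}{\frac{\left(-207\right) \left(-318\right)}{195 \sqrt{-700}} - 807896} = \frac{1}{\frac{65826}{195 \cdot 10 i \sqrt{7}} - 807896} = \frac{1}{\frac{65826}{1950 i \sqrt{7}} - 807896} = \frac{1}{65826 \left(- \frac{i \sqrt{7}}{13650}\right) - 807896} = \frac{1}{- \frac{10971 i \sqrt{7}}{2275} - 807896} = \frac{1}{-807896 - \frac{10971 i \sqrt{7}}{2275}}$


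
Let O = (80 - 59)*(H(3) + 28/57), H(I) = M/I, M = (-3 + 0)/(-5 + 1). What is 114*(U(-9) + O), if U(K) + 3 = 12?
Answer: 5601/2 ≈ 2800.5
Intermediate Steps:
U(K) = 9 (U(K) = -3 + 12 = 9)
M = ¾ (M = -3/(-4) = -3*(-¼) = ¾ ≈ 0.75000)
H(I) = 3/(4*I)
O = 1183/76 (O = (80 - 59)*((¾)/3 + 28/57) = 21*((¾)*(⅓) + 28*(1/57)) = 21*(¼ + 28/57) = 21*(169/228) = 1183/76 ≈ 15.566)
114*(U(-9) + O) = 114*(9 + 1183/76) = 114*(1867/76) = 5601/2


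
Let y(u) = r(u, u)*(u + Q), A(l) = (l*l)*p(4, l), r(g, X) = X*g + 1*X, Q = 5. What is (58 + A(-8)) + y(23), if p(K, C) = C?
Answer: 15002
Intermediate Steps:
r(g, X) = X + X*g (r(g, X) = X*g + X = X + X*g)
A(l) = l**3 (A(l) = (l*l)*l = l**2*l = l**3)
y(u) = u*(1 + u)*(5 + u) (y(u) = (u*(1 + u))*(u + 5) = (u*(1 + u))*(5 + u) = u*(1 + u)*(5 + u))
(58 + A(-8)) + y(23) = (58 + (-8)**3) + 23*(1 + 23)*(5 + 23) = (58 - 512) + 23*24*28 = -454 + 15456 = 15002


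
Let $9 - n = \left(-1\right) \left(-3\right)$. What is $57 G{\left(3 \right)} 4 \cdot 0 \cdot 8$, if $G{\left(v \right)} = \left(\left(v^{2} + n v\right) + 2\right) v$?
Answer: $0$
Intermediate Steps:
$n = 6$ ($n = 9 - \left(-1\right) \left(-3\right) = 9 - 3 = 6$)
$G{\left(v \right)} = v \left(2 + v^{2} + 6 v\right)$ ($G{\left(v \right)} = \left(\left(v^{2} + 6 v\right) + 2\right) v = \left(2 + v^{2} + 6 v\right) v = v \left(2 + v^{2} + 6 v\right)$)
$57 G{\left(3 \right)} 4 \cdot 0 \cdot 8 = 57 \cdot 3 \left(2 + 3^{2} + 6 \cdot 3\right) 4 \cdot 0 \cdot 8 = 57 \cdot 3 \left(2 + 9 + 18\right) 4 \cdot 0 \cdot 8 = 57 \cdot 3 \cdot 29 \cdot 4 \cdot 0 \cdot 8 = 57 \cdot 87 \cdot 4 \cdot 0 \cdot 8 = 57 \cdot 348 \cdot 0 \cdot 8 = 57 \cdot 0 \cdot 8 = 0 \cdot 8 = 0$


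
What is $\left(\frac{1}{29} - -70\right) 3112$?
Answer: $\frac{6320472}{29} \approx 2.1795 \cdot 10^{5}$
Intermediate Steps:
$\left(\frac{1}{29} - -70\right) 3112 = \left(\frac{1}{29} + 70\right) 3112 = \frac{2031}{29} \cdot 3112 = \frac{6320472}{29}$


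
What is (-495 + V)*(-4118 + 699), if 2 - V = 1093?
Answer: 5422534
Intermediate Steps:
V = -1091 (V = 2 - 1*1093 = 2 - 1093 = -1091)
(-495 + V)*(-4118 + 699) = (-495 - 1091)*(-4118 + 699) = -1586*(-3419) = 5422534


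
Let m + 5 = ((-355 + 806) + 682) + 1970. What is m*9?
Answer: 27882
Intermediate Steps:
m = 3098 (m = -5 + (((-355 + 806) + 682) + 1970) = -5 + ((451 + 682) + 1970) = -5 + (1133 + 1970) = -5 + 3103 = 3098)
m*9 = 3098*9 = 27882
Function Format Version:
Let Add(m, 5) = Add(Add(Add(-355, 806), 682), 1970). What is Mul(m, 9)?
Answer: 27882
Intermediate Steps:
m = 3098 (m = Add(-5, Add(Add(Add(-355, 806), 682), 1970)) = Add(-5, Add(Add(451, 682), 1970)) = Add(-5, Add(1133, 1970)) = Add(-5, 3103) = 3098)
Mul(m, 9) = Mul(3098, 9) = 27882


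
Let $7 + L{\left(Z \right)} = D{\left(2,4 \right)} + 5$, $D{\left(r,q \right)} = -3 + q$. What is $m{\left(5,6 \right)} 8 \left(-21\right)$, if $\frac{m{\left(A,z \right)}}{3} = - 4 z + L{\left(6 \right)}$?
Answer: $12600$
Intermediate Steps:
$L{\left(Z \right)} = -1$ ($L{\left(Z \right)} = -7 + \left(\left(-3 + 4\right) + 5\right) = -7 + \left(1 + 5\right) = -7 + 6 = -1$)
$m{\left(A,z \right)} = -3 - 12 z$ ($m{\left(A,z \right)} = 3 \left(- 4 z - 1\right) = 3 \left(-1 - 4 z\right) = -3 - 12 z$)
$m{\left(5,6 \right)} 8 \left(-21\right) = \left(-3 - 72\right) 8 \left(-21\right) = \left(-75\right) 8 \left(-21\right) = \left(-600\right) \left(-21\right) = 12600$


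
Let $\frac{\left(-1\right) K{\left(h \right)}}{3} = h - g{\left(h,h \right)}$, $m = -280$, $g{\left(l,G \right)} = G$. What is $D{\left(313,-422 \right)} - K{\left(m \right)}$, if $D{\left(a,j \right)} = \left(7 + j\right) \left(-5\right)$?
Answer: $2075$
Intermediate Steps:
$D{\left(a,j \right)} = -35 - 5 j$
$K{\left(h \right)} = 0$ ($K{\left(h \right)} = - 3 \left(h - h\right) = \left(-3\right) 0 = 0$)
$D{\left(313,-422 \right)} - K{\left(m \right)} = \left(-35 - -2110\right) - 0 = \left(-35 + 2110\right) + 0 = 2075 + 0 = 2075$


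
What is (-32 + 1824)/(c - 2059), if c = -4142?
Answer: -1792/6201 ≈ -0.28899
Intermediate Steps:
(-32 + 1824)/(c - 2059) = (-32 + 1824)/(-4142 - 2059) = 1792/(-6201) = 1792*(-1/6201) = -1792/6201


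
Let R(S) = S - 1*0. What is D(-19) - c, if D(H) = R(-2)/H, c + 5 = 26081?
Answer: -495442/19 ≈ -26076.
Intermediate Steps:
R(S) = S (R(S) = S + 0 = S)
c = 26076 (c = -5 + 26081 = 26076)
D(H) = -2/H
D(-19) - c = -2/(-19) - 1*26076 = -2*(-1/19) - 26076 = 2/19 - 26076 = -495442/19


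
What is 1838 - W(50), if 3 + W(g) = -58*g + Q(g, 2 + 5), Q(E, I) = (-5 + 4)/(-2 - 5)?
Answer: 33186/7 ≈ 4740.9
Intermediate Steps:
Q(E, I) = ⅐ (Q(E, I) = -1/(-7) = -1*(-⅐) = ⅐)
W(g) = -20/7 - 58*g (W(g) = -3 + (-58*g + ⅐) = -3 + (⅐ - 58*g) = -20/7 - 58*g)
1838 - W(50) = 1838 - (-20/7 - 58*50) = 1838 - (-20/7 - 2900) = 1838 - 1*(-20320/7) = 1838 + 20320/7 = 33186/7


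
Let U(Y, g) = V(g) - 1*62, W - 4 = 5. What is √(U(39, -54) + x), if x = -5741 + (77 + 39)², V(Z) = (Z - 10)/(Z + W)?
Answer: √1722245/15 ≈ 87.490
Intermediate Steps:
W = 9 (W = 4 + 5 = 9)
V(Z) = (-10 + Z)/(9 + Z) (V(Z) = (Z - 10)/(Z + 9) = (-10 + Z)/(9 + Z))
x = 7715 (x = -5741 + 116² = -5741 + 13456 = 7715)
U(Y, g) = -62 + (-10 + g)/(9 + g) (U(Y, g) = (-10 + g)/(9 + g) - 1*62 = (-10 + g)/(9 + g) - 62 = -62 + (-10 + g)/(9 + g))
√(U(39, -54) + x) = √((-568 - 61*(-54))/(9 - 54) + 7715) = √((-568 + 3294)/(-45) + 7715) = √(-1/45*2726 + 7715) = √(-2726/45 + 7715) = √(344449/45) = √1722245/15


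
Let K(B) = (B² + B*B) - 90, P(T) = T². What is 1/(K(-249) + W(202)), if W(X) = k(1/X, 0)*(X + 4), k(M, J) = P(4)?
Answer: 1/127208 ≈ 7.8611e-6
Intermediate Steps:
k(M, J) = 16 (k(M, J) = 4² = 16)
W(X) = 64 + 16*X (W(X) = 16*(X + 4) = 16*(4 + X) = 64 + 16*X)
K(B) = -90 + 2*B² (K(B) = (B² + B²) - 90 = 2*B² - 90 = -90 + 2*B²)
1/(K(-249) + W(202)) = 1/((-90 + 2*(-249)²) + (64 + 16*202)) = 1/((-90 + 2*62001) + (64 + 3232)) = 1/((-90 + 124002) + 3296) = 1/(123912 + 3296) = 1/127208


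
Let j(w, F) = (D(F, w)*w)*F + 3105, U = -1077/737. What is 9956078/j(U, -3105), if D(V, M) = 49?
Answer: 3668814743/83074275 ≈ 44.163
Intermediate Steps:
U = -1077/737 (U = -1077*1/737 = -1077/737 ≈ -1.4613)
j(w, F) = 3105 + 49*F*w (j(w, F) = (49*w)*F + 3105 = 49*F*w + 3105 = 3105 + 49*F*w)
9956078/j(U, -3105) = 9956078/(3105 + 49*(-3105)*(-1077/737)) = 9956078/(3105 + 163860165/737) = 9956078/(166148550/737) = 9956078*(737/166148550) = 3668814743/83074275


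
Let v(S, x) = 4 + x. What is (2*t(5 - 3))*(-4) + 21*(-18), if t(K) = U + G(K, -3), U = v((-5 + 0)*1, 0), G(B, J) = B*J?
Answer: -362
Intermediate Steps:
U = 4 (U = 4 + 0 = 4)
t(K) = 4 - 3*K (t(K) = 4 + K*(-3) = 4 - 3*K)
(2*t(5 - 3))*(-4) + 21*(-18) = (2*(4 - 3*(5 - 3)))*(-4) + 21*(-18) = (2*(4 - 3*2))*(-4) - 378 = (2*(4 - 6))*(-4) - 378 = (2*(-2))*(-4) - 378 = -4*(-4) - 378 = 16 - 378 = -362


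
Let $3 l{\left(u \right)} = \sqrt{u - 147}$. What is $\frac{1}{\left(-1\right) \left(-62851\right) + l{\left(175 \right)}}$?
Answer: $\frac{565659}{35552233781} - \frac{6 \sqrt{7}}{35552233781} \approx 1.591 \cdot 10^{-5}$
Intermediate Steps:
$l{\left(u \right)} = \frac{\sqrt{-147 + u}}{3}$ ($l{\left(u \right)} = \frac{\sqrt{u - 147}}{3} = \frac{\sqrt{-147 + u}}{3}$)
$\frac{1}{\left(-1\right) \left(-62851\right) + l{\left(175 \right)}} = \frac{1}{\left(-1\right) \left(-62851\right) + \frac{\sqrt{-147 + 175}}{3}} = \frac{1}{62851 + \frac{\sqrt{28}}{3}} = \frac{1}{62851 + \frac{2 \sqrt{7}}{3}}$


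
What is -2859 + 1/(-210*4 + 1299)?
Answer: -1312280/459 ≈ -2859.0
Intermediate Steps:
-2859 + 1/(-210*4 + 1299) = -2859 + 1/(-840 + 1299) = -2859 + 1/459 = -1312280/459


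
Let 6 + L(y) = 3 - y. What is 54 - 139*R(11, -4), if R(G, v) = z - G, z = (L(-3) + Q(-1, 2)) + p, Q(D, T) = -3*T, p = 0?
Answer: 2417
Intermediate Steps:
L(y) = -3 - y (L(y) = -6 + (3 - y) = -3 - y)
z = -6 (z = ((-3 - 1*(-3)) - 3*2) + 0 = ((-3 + 3) - 6) + 0 = (0 - 6) + 0 = -6 + 0 = -6)
R(G, v) = -6 - G
54 - 139*R(11, -4) = 54 - 139*(-6 - 1*11) = 54 - 139*(-6 - 11) = 54 - 139*(-17) = 54 + 2363 = 2417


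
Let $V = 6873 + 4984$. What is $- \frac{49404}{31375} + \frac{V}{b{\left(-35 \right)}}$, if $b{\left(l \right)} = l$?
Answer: $- \frac{74748503}{219625} \approx -340.35$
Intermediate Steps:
$V = 11857$
$- \frac{49404}{31375} + \frac{V}{b{\left(-35 \right)}} = - \frac{49404}{31375} + \frac{11857}{-35} = \left(-49404\right) \frac{1}{31375} + 11857 \left(- \frac{1}{35}\right) = - \frac{49404}{31375} - \frac{11857}{35} = - \frac{74748503}{219625}$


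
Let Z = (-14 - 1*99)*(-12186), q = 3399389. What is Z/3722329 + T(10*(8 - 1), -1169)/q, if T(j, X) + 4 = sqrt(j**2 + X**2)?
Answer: 4681004952686/12653644256981 + sqrt(27989)/485627 ≈ 0.37028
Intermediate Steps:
Z = 1377018 (Z = (-14 - 99)*(-12186) = -113*(-12186) = 1377018)
T(j, X) = -4 + sqrt(X**2 + j**2) (T(j, X) = -4 + sqrt(j**2 + X**2) = -4 + sqrt(X**2 + j**2))
Z/3722329 + T(10*(8 - 1), -1169)/q = 1377018/3722329 + (-4 + sqrt((-1169)**2 + (10*(8 - 1))**2))/3399389 = 1377018*(1/3722329) + (-4 + sqrt(1366561 + (10*7)**2))*(1/3399389) = 1377018/3722329 + (-4 + sqrt(1366561 + 70**2))*(1/3399389) = 1377018/3722329 + (-4 + sqrt(1366561 + 4900))*(1/3399389) = 1377018/3722329 + (-4 + sqrt(1371461))*(1/3399389) = 1377018/3722329 + (-4 + 7*sqrt(27989))*(1/3399389) = 1377018/3722329 + (-4/3399389 + sqrt(27989)/485627) = 4681004952686/12653644256981 + sqrt(27989)/485627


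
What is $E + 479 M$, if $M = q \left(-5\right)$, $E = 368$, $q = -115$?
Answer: $275793$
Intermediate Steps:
$M = 575$ ($M = \left(-115\right) \left(-5\right) = 575$)
$E + 479 M = 368 + 479 \cdot 575 = 368 + 275425 = 275793$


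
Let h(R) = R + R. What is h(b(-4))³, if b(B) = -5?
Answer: -1000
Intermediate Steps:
h(R) = 2*R
h(b(-4))³ = (2*(-5))³ = (-10)³ = -1000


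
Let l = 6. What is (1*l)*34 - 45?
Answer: 159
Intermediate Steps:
(1*l)*34 - 45 = (1*6)*34 - 45 = 6*34 - 45 = 204 - 45 = 159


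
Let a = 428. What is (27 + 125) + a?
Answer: 580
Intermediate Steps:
(27 + 125) + a = (27 + 125) + 428 = 152 + 428 = 580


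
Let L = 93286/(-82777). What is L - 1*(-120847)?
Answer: 10003258833/82777 ≈ 1.2085e+5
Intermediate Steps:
L = -93286/82777 (L = 93286*(-1/82777) = -93286/82777 ≈ -1.1270)
L - 1*(-120847) = -93286/82777 - 1*(-120847) = -93286/82777 + 120847 = 10003258833/82777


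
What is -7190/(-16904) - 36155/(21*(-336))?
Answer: 11819585/2129904 ≈ 5.5493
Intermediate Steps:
-7190/(-16904) - 36155/(21*(-336)) = -7190*(-1/16904) - 36155/(-7056) = 3595/8452 - 36155*(-1/7056) = 3595/8452 + 5165/1008 = 11819585/2129904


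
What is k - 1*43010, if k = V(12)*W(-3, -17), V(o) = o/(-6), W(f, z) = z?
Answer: -42976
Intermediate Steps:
V(o) = -o/6 (V(o) = o*(-⅙) = -o/6)
k = 34 (k = -⅙*12*(-17) = -2*(-17) = 34)
k - 1*43010 = 34 - 1*43010 = 34 - 43010 = -42976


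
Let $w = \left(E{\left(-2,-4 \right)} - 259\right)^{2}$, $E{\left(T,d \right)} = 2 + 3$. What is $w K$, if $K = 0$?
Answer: $0$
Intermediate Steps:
$E{\left(T,d \right)} = 5$
$w = 64516$ ($w = \left(5 - 259\right)^{2} = \left(-254\right)^{2} = 64516$)
$w K = 64516 \cdot 0 = 0$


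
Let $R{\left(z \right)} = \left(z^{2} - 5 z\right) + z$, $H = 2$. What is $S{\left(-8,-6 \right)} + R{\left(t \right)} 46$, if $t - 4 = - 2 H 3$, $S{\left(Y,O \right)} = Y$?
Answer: $4408$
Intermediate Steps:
$t = -8$ ($t = 4 + \left(-2\right) 2 \cdot 3 = 4 - 12 = -8$)
$R{\left(z \right)} = z^{2} - 4 z$
$S{\left(-8,-6 \right)} + R{\left(t \right)} 46 = -8 + - 8 \left(-4 - 8\right) 46 = -8 + \left(-8\right) \left(-12\right) 46 = -8 + 96 \cdot 46 = -8 + 4416 = 4408$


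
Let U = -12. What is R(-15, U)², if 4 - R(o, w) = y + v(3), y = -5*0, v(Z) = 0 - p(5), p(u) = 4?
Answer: 64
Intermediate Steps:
v(Z) = -4 (v(Z) = 0 - 1*4 = 0 - 4 = -4)
y = 0
R(o, w) = 8 (R(o, w) = 4 - (0 - 4) = 4 - 1*(-4) = 4 + 4 = 8)
R(-15, U)² = 8² = 64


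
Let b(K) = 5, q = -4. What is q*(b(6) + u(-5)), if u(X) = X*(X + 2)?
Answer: -80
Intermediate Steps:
u(X) = X*(2 + X)
q*(b(6) + u(-5)) = -4*(5 - 5*(2 - 5)) = -4*(5 - 5*(-3)) = -4*(5 + 15) = -4*20 = -80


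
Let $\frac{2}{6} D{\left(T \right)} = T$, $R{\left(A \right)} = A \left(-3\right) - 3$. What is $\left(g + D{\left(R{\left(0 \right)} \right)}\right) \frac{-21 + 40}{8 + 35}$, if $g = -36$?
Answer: $- \frac{855}{43} \approx -19.884$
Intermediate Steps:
$R{\left(A \right)} = -3 - 3 A$ ($R{\left(A \right)} = - 3 A - 3 = -3 - 3 A$)
$D{\left(T \right)} = 3 T$
$\left(g + D{\left(R{\left(0 \right)} \right)}\right) \frac{-21 + 40}{8 + 35} = \left(-36 + 3 \left(-3 - 0\right)\right) \frac{-21 + 40}{8 + 35} = \left(-36 + 3 \left(-3 + 0\right)\right) \frac{19}{43} = \left(-36 + 3 \left(-3\right)\right) 19 \cdot \frac{1}{43} = \left(-36 - 9\right) \frac{19}{43} = \left(-45\right) \frac{19}{43} = - \frac{855}{43}$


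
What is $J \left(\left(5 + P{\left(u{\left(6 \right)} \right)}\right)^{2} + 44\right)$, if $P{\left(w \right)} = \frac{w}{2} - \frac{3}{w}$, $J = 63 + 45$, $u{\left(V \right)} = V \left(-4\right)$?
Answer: $\frac{157707}{16} \approx 9856.7$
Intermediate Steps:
$u{\left(V \right)} = - 4 V$
$J = 108$
$P{\left(w \right)} = \frac{w}{2} - \frac{3}{w}$ ($P{\left(w \right)} = w \frac{1}{2} - \frac{3}{w} = \frac{w}{2} - \frac{3}{w}$)
$J \left(\left(5 + P{\left(u{\left(6 \right)} \right)}\right)^{2} + 44\right) = 108 \left(\left(5 + \left(\frac{\left(-4\right) 6}{2} - \frac{3}{\left(-4\right) 6}\right)\right)^{2} + 44\right) = 108 \left(\left(5 + \left(\frac{1}{2} \left(-24\right) - \frac{3}{-24}\right)\right)^{2} + 44\right) = 108 \left(\left(5 - \frac{95}{8}\right)^{2} + 44\right) = 108 \left(\left(- \frac{55}{8}\right)^{2} + 44\right) = 108 \left(\frac{3025}{64} + 44\right) = 108 \cdot \frac{5841}{64} = \frac{157707}{16}$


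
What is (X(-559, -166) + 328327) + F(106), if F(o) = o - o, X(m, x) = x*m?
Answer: 421121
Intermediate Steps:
X(m, x) = m*x
F(o) = 0
(X(-559, -166) + 328327) + F(106) = (-559*(-166) + 328327) + 0 = (92794 + 328327) + 0 = 421121 + 0 = 421121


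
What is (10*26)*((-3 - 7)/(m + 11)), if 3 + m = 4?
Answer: -650/3 ≈ -216.67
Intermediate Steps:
m = 1 (m = -3 + 4 = 1)
(10*26)*((-3 - 7)/(m + 11)) = (10*26)*((-3 - 7)/(1 + 11)) = 260*(-10/12) = 260*(-10*1/12) = 260*(-⅚) = -650/3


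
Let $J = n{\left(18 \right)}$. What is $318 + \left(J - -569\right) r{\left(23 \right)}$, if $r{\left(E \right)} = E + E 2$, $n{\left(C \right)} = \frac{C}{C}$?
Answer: $39648$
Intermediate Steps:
$n{\left(C \right)} = 1$
$J = 1$
$r{\left(E \right)} = 3 E$ ($r{\left(E \right)} = E + 2 E = 3 E$)
$318 + \left(J - -569\right) r{\left(23 \right)} = 318 + \left(1 - -569\right) 3 \cdot 23 = 318 + \left(1 + 569\right) 69 = 318 + 570 \cdot 69 = 318 + 39330 = 39648$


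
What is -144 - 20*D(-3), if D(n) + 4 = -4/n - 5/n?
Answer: -124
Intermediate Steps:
D(n) = -4 - 9/n (D(n) = -4 + (-4/n - 5/n) = -4 - 9/n)
-144 - 20*D(-3) = -144 - 20*(-4 - 9/(-3)) = -144 - 20*(-4 - 9*(-⅓)) = -144 - 20*(-4 + 3) = -144 - 20*(-1) = -144 + 20 = -124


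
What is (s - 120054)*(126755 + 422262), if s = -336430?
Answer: -250617476228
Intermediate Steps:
(s - 120054)*(126755 + 422262) = (-336430 - 120054)*(126755 + 422262) = -456484*549017 = -250617476228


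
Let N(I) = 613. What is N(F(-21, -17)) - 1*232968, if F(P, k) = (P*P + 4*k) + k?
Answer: -232355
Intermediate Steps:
F(P, k) = P² + 5*k (F(P, k) = (P² + 4*k) + k = P² + 5*k)
N(F(-21, -17)) - 1*232968 = 613 - 1*232968 = 613 - 232968 = -232355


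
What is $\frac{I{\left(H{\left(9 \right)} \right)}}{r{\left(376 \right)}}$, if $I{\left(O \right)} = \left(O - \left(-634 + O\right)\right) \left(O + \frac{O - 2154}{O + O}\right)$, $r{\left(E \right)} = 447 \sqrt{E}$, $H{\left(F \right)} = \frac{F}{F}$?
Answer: $- \frac{227289 \sqrt{94}}{28012} \approx -78.668$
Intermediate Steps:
$H{\left(F \right)} = 1$
$I{\left(O \right)} = 634 O + \frac{317 \left(-2154 + O\right)}{O}$ ($I{\left(O \right)} = 634 \left(O + \frac{-2154 + O}{2 O}\right) = 634 O + \frac{317 \left(-2154 + O\right)}{O}$)
$\frac{I{\left(H{\left(9 \right)} \right)}}{r{\left(376 \right)}} = \frac{317 - \frac{682818}{1} + 634 \cdot 1}{447 \sqrt{376}} = \frac{317 - 682818 + 634}{447 \cdot 2 \sqrt{94}} = \frac{317 - 682818 + 634}{894 \sqrt{94}} = - 681867 \frac{\sqrt{94}}{84036} = - \frac{227289 \sqrt{94}}{28012}$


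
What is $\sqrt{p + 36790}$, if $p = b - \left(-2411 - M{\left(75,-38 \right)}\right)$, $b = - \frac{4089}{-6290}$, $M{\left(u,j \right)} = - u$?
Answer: $\frac{3 \sqrt{172001188490}}{6290} \approx 197.8$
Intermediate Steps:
$b = \frac{4089}{6290}$ ($b = \left(-4089\right) \left(- \frac{1}{6290}\right) = \frac{4089}{6290} \approx 0.65008$)
$p = \frac{14697529}{6290}$ ($p = \frac{4089}{6290} + \left(\left(\left(-1\right) 75 + 4442\right) - 2031\right) = \frac{4089}{6290} + \left(\left(-75 + 4442\right) - 2031\right) = \frac{4089}{6290} + \left(4367 - 2031\right) = \frac{4089}{6290} + 2336 = \frac{14697529}{6290} \approx 2336.6$)
$\sqrt{p + 36790} = \sqrt{\frac{14697529}{6290} + 36790} = \sqrt{\frac{246106629}{6290}} = \frac{3 \sqrt{172001188490}}{6290}$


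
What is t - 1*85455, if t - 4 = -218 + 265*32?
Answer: -77189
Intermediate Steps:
t = 8266 (t = 4 + (-218 + 265*32) = 4 + (-218 + 8480) = 4 + 8262 = 8266)
t - 1*85455 = 8266 - 1*85455 = 8266 - 85455 = -77189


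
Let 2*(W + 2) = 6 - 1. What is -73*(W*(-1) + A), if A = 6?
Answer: -803/2 ≈ -401.50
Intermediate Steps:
W = ½ (W = -2 + (6 - 1)/2 = -2 + (½)*5 = -2 + 5/2 = ½ ≈ 0.50000)
-73*(W*(-1) + A) = -73*((½)*(-1) + 6) = -73*(-½ + 6) = -73*11/2 = -803/2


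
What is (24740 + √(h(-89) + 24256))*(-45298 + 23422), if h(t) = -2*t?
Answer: -541212240 - 21876*√24434 ≈ -5.4463e+8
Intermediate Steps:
(24740 + √(h(-89) + 24256))*(-45298 + 23422) = (24740 + √(-2*(-89) + 24256))*(-45298 + 23422) = (24740 + √(178 + 24256))*(-21876) = (24740 + √24434)*(-21876) = -541212240 - 21876*√24434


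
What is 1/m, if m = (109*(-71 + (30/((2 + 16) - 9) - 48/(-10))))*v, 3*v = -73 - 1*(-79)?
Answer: -15/205574 ≈ -7.2966e-5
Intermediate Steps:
v = 2 (v = (-73 - 1*(-79))/3 = (-73 + 79)/3 = (1/3)*6 = 2)
m = -205574/15 (m = (109*(-71 + (30/((2 + 16) - 9) - 48/(-10))))*2 = (109*(-71 + (30/(18 - 9) - 48*(-1/10))))*2 = (109*(-71 + (30/9 + 24/5)))*2 = (109*(-71 + (30*(1/9) + 24/5)))*2 = (109*(-71 + (10/3 + 24/5)))*2 = (109*(-71 + 122/15))*2 = (109*(-943/15))*2 = -102787/15*2 = -205574/15 ≈ -13705.)
1/m = 1/(-205574/15) = -15/205574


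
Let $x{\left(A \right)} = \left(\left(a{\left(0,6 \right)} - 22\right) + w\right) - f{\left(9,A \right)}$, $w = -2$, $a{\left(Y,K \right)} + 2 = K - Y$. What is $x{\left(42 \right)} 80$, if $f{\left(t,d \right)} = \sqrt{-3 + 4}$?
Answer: $-1680$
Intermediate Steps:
$f{\left(t,d \right)} = 1$ ($f{\left(t,d \right)} = \sqrt{1} = 1$)
$a{\left(Y,K \right)} = -2 + K - Y$ ($a{\left(Y,K \right)} = -2 + \left(K - Y\right) = -2 + K - Y$)
$x{\left(A \right)} = -21$ ($x{\left(A \right)} = \left(\left(\left(-2 + 6 - 0\right) - 22\right) - 2\right) - 1 = \left(\left(\left(-2 + 6 + 0\right) - 22\right) - 2\right) - 1 = \left(\left(4 - 22\right) - 2\right) - 1 = \left(-18 - 2\right) - 1 = -20 - 1 = -21$)
$x{\left(42 \right)} 80 = \left(-21\right) 80 = -1680$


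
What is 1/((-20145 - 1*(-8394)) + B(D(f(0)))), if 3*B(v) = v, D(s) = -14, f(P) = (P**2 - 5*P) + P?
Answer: -3/35267 ≈ -8.5065e-5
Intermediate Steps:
f(P) = P**2 - 4*P
B(v) = v/3
1/((-20145 - 1*(-8394)) + B(D(f(0)))) = 1/((-20145 - 1*(-8394)) + (1/3)*(-14)) = 1/((-20145 + 8394) - 14/3) = 1/(-11751 - 14/3) = 1/(-35267/3) = -3/35267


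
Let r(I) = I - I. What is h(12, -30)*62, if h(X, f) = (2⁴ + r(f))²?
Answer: 15872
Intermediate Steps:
r(I) = 0
h(X, f) = 256 (h(X, f) = (2⁴ + 0)² = (16 + 0)² = 16² = 256)
h(12, -30)*62 = 256*62 = 15872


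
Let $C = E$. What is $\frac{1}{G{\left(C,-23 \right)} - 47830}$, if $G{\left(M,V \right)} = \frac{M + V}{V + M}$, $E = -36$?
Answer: $- \frac{1}{47829} \approx -2.0908 \cdot 10^{-5}$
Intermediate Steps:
$C = -36$
$G{\left(M,V \right)} = 1$ ($G{\left(M,V \right)} = \frac{M + V}{M + V} = 1$)
$\frac{1}{G{\left(C,-23 \right)} - 47830} = \frac{1}{1 - 47830} = \frac{1}{-47829} = - \frac{1}{47829}$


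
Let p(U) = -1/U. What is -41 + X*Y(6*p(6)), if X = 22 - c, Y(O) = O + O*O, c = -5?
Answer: -41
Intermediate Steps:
Y(O) = O + O²
X = 27 (X = 22 - 1*(-5) = 22 + 5 = 27)
-41 + X*Y(6*p(6)) = -41 + 27*((6*(-1/6))*(1 + 6*(-1/6))) = -41 + 27*((6*(-1*⅙))*(1 + 6*(-1*⅙))) = -41 + 27*((6*(-⅙))*(1 + 6*(-⅙))) = -41 + 27*(-(1 - 1)) = -41 + 27*(-1*0) = -41 + 27*0 = -41 + 0 = -41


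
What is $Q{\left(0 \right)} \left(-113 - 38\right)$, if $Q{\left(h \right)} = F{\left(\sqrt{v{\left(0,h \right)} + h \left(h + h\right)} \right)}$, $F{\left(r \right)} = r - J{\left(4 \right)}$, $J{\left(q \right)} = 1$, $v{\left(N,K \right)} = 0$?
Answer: $151$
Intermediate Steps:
$F{\left(r \right)} = -1 + r$ ($F{\left(r \right)} = r - 1 = -1 + r$)
$Q{\left(h \right)} = -1 + \sqrt{2} \sqrt{h^{2}}$ ($Q{\left(h \right)} = -1 + \sqrt{0 + h \left(h + h\right)} = -1 + \sqrt{0 + h 2 h} = -1 + \sqrt{0 + 2 h^{2}} = -1 + \sqrt{2 h^{2}} = -1 + \sqrt{2} \sqrt{h^{2}}$)
$Q{\left(0 \right)} \left(-113 - 38\right) = \left(-1 + \sqrt{2} \sqrt{0^{2}}\right) \left(-113 - 38\right) = \left(-1 + \sqrt{2} \sqrt{0}\right) \left(-151\right) = \left(-1 + \sqrt{2} \cdot 0\right) \left(-151\right) = \left(-1 + 0\right) \left(-151\right) = \left(-1\right) \left(-151\right) = 151$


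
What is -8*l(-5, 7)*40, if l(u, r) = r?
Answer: -2240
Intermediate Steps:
-8*l(-5, 7)*40 = -8*7*40 = -56*40 = -2240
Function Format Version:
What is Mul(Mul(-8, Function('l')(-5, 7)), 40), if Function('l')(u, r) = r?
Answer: -2240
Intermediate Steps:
Mul(Mul(-8, Function('l')(-5, 7)), 40) = Mul(Mul(-8, 7), 40) = Mul(-56, 40) = -2240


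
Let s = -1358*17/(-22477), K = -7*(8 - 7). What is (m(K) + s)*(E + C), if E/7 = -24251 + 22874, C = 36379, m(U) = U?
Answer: -512846460/3211 ≈ -1.5972e+5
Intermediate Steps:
K = -7 (K = -7*1 = -7)
s = 3298/3211 (s = -23086*(-1/22477) = 3298/3211 ≈ 1.0271)
E = -9639 (E = 7*(-24251 + 22874) = 7*(-1377) = -9639)
(m(K) + s)*(E + C) = (-7 + 3298/3211)*(-9639 + 36379) = -19179/3211*26740 = -512846460/3211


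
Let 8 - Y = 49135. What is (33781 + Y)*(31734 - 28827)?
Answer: -44610822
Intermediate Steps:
Y = -49127 (Y = 8 - 1*49135 = 8 - 49135 = -49127)
(33781 + Y)*(31734 - 28827) = (33781 - 49127)*(31734 - 28827) = -15346*2907 = -44610822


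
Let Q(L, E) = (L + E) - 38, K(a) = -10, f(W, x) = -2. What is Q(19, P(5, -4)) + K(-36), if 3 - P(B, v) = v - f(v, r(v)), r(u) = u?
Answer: -24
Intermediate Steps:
P(B, v) = 1 - v (P(B, v) = 3 - (v - 1*(-2)) = 3 - (v + 2) = 3 - (2 + v) = 3 + (-2 - v) = 1 - v)
Q(L, E) = -38 + E + L (Q(L, E) = (E + L) - 38 = -38 + E + L)
Q(19, P(5, -4)) + K(-36) = (-38 + (1 - 1*(-4)) + 19) - 10 = (-38 + (1 + 4) + 19) - 10 = (-38 + 5 + 19) - 10 = -14 - 10 = -24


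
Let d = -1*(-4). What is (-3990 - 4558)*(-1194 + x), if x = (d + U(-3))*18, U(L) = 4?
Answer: 8975400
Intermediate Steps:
d = 4
x = 144 (x = (4 + 4)*18 = 8*18 = 144)
(-3990 - 4558)*(-1194 + x) = (-3990 - 4558)*(-1194 + 144) = -8548*(-1050) = 8975400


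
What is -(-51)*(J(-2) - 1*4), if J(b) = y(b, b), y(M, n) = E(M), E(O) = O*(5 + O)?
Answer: -510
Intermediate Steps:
y(M, n) = M*(5 + M)
J(b) = b*(5 + b)
-(-51)*(J(-2) - 1*4) = -(-51)*(-2*(5 - 2) - 1*4) = -(-51)*(-2*3 - 4) = -(-51)*(-6 - 4) = -(-51)*(-10) = -1*510 = -510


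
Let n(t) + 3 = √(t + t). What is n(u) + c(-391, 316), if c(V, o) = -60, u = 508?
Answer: -63 + 2*√254 ≈ -31.125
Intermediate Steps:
n(t) = -3 + √2*√t (n(t) = -3 + √(t + t) = -3 + √(2*t) = -3 + √2*√t)
n(u) + c(-391, 316) = (-3 + √2*√508) - 60 = (-3 + √2*(2*√127)) - 60 = (-3 + 2*√254) - 60 = -63 + 2*√254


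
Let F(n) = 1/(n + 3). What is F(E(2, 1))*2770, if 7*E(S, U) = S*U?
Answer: 19390/23 ≈ 843.04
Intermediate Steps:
E(S, U) = S*U/7 (E(S, U) = (S*U)/7 = S*U/7)
F(n) = 1/(3 + n)
F(E(2, 1))*2770 = 2770/(3 + (⅐)*2*1) = 2770/(3 + 2/7) = 2770/(23/7) = (7/23)*2770 = 19390/23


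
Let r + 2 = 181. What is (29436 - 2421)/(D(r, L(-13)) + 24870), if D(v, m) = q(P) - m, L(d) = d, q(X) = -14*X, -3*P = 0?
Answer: 27015/24883 ≈ 1.0857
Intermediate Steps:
P = 0 (P = -⅓*0 = 0)
r = 179 (r = -2 + 181 = 179)
D(v, m) = -m (D(v, m) = -14*0 - m = 0 - m = -m)
(29436 - 2421)/(D(r, L(-13)) + 24870) = (29436 - 2421)/(-1*(-13) + 24870) = 27015/(13 + 24870) = 27015/24883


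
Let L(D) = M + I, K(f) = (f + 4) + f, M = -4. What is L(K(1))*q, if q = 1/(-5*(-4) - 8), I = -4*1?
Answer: -⅔ ≈ -0.66667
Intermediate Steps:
I = -4
K(f) = 4 + 2*f (K(f) = (4 + f) + f = 4 + 2*f)
L(D) = -8 (L(D) = -4 - 4 = -8)
q = 1/12 (q = 1/(20 - 8) = 1/12 ≈ 0.083333)
L(K(1))*q = -8*1/12 = -⅔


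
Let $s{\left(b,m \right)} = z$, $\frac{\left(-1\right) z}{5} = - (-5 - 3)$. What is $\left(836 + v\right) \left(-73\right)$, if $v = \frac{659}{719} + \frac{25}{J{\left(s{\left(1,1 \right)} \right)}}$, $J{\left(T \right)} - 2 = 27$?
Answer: $- \frac{1275202106}{20851} \approx -61158.0$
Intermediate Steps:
$z = -40$ ($z = - 5 \left(- (-5 - 3)\right) = - 5 \left(\left(-1\right) \left(-8\right)\right) = \left(-5\right) 8 = -40$)
$s{\left(b,m \right)} = -40$
$J{\left(T \right)} = 29$ ($J{\left(T \right)} = 2 + 27 = 29$)
$v = \frac{37086}{20851}$ ($v = \frac{659}{719} + \frac{25}{29} = \frac{37086}{20851} \approx 1.7786$)
$\left(836 + v\right) \left(-73\right) = \left(836 + \frac{37086}{20851}\right) \left(-73\right) = \frac{17468522}{20851} \left(-73\right) = - \frac{1275202106}{20851}$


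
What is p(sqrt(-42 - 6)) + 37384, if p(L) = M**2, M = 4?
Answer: 37400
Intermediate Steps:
p(L) = 16 (p(L) = 4**2 = 16)
p(sqrt(-42 - 6)) + 37384 = 16 + 37384 = 37400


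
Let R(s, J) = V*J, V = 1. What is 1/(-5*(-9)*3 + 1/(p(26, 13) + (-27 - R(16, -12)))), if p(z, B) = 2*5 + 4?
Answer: 1/134 ≈ 0.0074627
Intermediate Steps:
p(z, B) = 14 (p(z, B) = 10 + 4 = 14)
R(s, J) = J (R(s, J) = 1*J = J)
1/(-5*(-9)*3 + 1/(p(26, 13) + (-27 - R(16, -12)))) = 1/(-5*(-9)*3 + 1/(14 + (-27 - 1*(-12)))) = 1/(45*3 + 1/(14 + (-27 + 12))) = 1/(135 + 1/(14 - 15)) = 1/(135 + 1/(-1)) = 1/(135 - 1) = 1/134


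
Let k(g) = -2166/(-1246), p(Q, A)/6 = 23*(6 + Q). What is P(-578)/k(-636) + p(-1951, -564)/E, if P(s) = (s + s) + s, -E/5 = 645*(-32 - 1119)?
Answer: -89117121444/89334865 ≈ -997.56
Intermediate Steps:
p(Q, A) = 828 + 138*Q (p(Q, A) = 6*(23*(6 + Q)) = 6*(138 + 23*Q) = 828 + 138*Q)
k(g) = 1083/623 (k(g) = -2166*(-1/1246) = 1083/623)
E = 3711975 (E = -3225*(-32 - 1119) = -3225*(-1151) = -5*(-742395) = 3711975)
P(s) = 3*s (P(s) = 2*s + s = 3*s)
P(-578)/k(-636) + p(-1951, -564)/E = (3*(-578))/(1083/623) + (828 + 138*(-1951))/3711975 = -1734*623/1083 + (828 - 269238)*(1/3711975) = -360094/361 - 268410*1/3711975 = -360094/361 - 17894/247465 = -89117121444/89334865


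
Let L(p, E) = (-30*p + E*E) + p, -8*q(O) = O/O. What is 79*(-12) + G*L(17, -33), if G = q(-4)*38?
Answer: -3779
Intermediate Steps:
q(O) = -1/8 (q(O) = -O/(8*O) = -1/8*1 = -1/8)
G = -19/4 (G = -1/8*38 = -19/4 ≈ -4.7500)
L(p, E) = E**2 - 29*p (L(p, E) = (-30*p + E**2) + p = (E**2 - 30*p) + p = E**2 - 29*p)
79*(-12) + G*L(17, -33) = 79*(-12) - 19*((-33)**2 - 29*17)/4 = -948 - 19*(1089 - 493)/4 = -948 - 19/4*596 = -948 - 2831 = -3779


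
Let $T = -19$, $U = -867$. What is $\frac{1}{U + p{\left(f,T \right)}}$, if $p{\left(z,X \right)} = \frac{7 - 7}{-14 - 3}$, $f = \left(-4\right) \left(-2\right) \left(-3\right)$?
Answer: $- \frac{1}{867} \approx -0.0011534$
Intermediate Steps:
$f = -24$ ($f = 8 \left(-3\right) = -24$)
$p{\left(z,X \right)} = 0$ ($p{\left(z,X \right)} = \frac{0}{-17} = 0 \left(- \frac{1}{17}\right) = 0$)
$\frac{1}{U + p{\left(f,T \right)}} = \frac{1}{-867 + 0} = \frac{1}{-867} = - \frac{1}{867}$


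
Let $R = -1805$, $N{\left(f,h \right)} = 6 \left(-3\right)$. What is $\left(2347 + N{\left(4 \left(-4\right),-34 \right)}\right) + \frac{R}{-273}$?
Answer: $\frac{637622}{273} \approx 2335.6$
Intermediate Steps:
$N{\left(f,h \right)} = -18$
$\left(2347 + N{\left(4 \left(-4\right),-34 \right)}\right) + \frac{R}{-273} = \left(2347 - 18\right) - \frac{1805}{-273} = 2329 - - \frac{1805}{273} = 2329 + \frac{1805}{273} = \frac{637622}{273}$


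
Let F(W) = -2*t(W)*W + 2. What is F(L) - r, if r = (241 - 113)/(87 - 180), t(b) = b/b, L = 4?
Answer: -430/93 ≈ -4.6237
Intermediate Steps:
t(b) = 1
F(W) = 2 - 2*W (F(W) = -2*W + 2 = 2 - 2*W)
r = -128/93 (r = 128/(-93) = 128*(-1/93) = -128/93 ≈ -1.3763)
F(L) - r = (2 - 2*4) - 1*(-128/93) = (2 - 8) + 128/93 = -6 + 128/93 = -430/93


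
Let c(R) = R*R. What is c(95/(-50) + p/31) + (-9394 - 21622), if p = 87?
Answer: -2980558639/96100 ≈ -31015.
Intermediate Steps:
c(R) = R**2
c(95/(-50) + p/31) + (-9394 - 21622) = (95/(-50) + 87/31)**2 + (-9394 - 21622) = (95*(-1/50) + 87*(1/31))**2 - 31016 = (-19/10 + 87/31)**2 - 31016 = (281/310)**2 - 31016 = 78961/96100 - 31016 = -2980558639/96100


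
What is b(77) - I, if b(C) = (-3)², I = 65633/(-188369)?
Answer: 1760954/188369 ≈ 9.3484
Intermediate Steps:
I = -65633/188369 (I = 65633*(-1/188369) = -65633/188369 ≈ -0.34843)
b(C) = 9
b(77) - I = 9 - 1*(-65633/188369) = 9 + 65633/188369 = 1760954/188369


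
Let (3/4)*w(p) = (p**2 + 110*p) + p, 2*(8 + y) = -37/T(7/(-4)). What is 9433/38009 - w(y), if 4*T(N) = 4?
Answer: 340474912/114027 ≈ 2985.9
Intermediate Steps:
T(N) = 1 (T(N) = (1/4)*4 = 1)
y = -53/2 (y = -8 + (-37/1)/2 = -8 + (-37*1)/2 = -8 + (1/2)*(-37) = -8 - 37/2 = -53/2 ≈ -26.500)
w(p) = 148*p + 4*p**2/3 (w(p) = 4*((p**2 + 110*p) + p)/3 = 4*(p**2 + 111*p)/3 = 148*p + 4*p**2/3)
9433/38009 - w(y) = 9433/38009 - 4*(-53)*(111 - 53/2)/(3*2) = 9433*(1/38009) - 4*(-53)*169/(3*2*2) = 9433/38009 - 1*(-8957/3) = 9433/38009 + 8957/3 = 340474912/114027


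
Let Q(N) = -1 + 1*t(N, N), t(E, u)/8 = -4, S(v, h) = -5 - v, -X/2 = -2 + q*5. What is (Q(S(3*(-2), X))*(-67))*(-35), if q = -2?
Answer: -77385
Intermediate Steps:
X = 24 (X = -2*(-2 - 2*5) = -2*(-2 - 10) = -2*(-12) = 24)
t(E, u) = -32 (t(E, u) = 8*(-4) = -32)
Q(N) = -33 (Q(N) = -1 + 1*(-32) = -1 - 32 = -33)
(Q(S(3*(-2), X))*(-67))*(-35) = -33*(-67)*(-35) = 2211*(-35) = -77385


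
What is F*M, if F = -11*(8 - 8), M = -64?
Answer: 0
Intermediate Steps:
F = 0 (F = -11*0 = 0)
F*M = 0*(-64) = 0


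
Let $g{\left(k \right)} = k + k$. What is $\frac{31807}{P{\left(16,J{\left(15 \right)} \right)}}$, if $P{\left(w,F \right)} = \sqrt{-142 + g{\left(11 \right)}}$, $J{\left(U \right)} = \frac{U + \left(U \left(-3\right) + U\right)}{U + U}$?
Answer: $- \frac{31807 i \sqrt{30}}{60} \approx - 2903.6 i$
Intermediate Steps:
$g{\left(k \right)} = 2 k$
$J{\left(U \right)} = - \frac{1}{2}$ ($J{\left(U \right)} = \frac{U + \left(- 3 U + U\right)}{2 U} = \left(U - 2 U\right) \frac{1}{2 U} = - U \frac{1}{2 U} = - \frac{1}{2}$)
$P{\left(w,F \right)} = 2 i \sqrt{30}$ ($P{\left(w,F \right)} = \sqrt{-142 + 2 \cdot 11} = \sqrt{-142 + 22} = \sqrt{-120} = 2 i \sqrt{30}$)
$\frac{31807}{P{\left(16,J{\left(15 \right)} \right)}} = \frac{31807}{2 i \sqrt{30}} = 31807 \left(- \frac{i \sqrt{30}}{60}\right) = - \frac{31807 i \sqrt{30}}{60}$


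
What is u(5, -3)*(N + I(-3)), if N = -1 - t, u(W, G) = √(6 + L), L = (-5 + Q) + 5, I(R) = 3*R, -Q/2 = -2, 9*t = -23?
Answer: -67*√10/9 ≈ -23.541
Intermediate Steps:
t = -23/9 (t = (⅑)*(-23) = -23/9 ≈ -2.5556)
Q = 4 (Q = -2*(-2) = 4)
L = 4 (L = (-5 + 4) + 5 = -1 + 5 = 4)
u(W, G) = √10 (u(W, G) = √(6 + 4) = √10)
N = 14/9 (N = -1 - 1*(-23/9) = -1 + 23/9 = 14/9 ≈ 1.5556)
u(5, -3)*(N + I(-3)) = √10*(14/9 + 3*(-3)) = √10*(14/9 - 9) = √10*(-67/9) = -67*√10/9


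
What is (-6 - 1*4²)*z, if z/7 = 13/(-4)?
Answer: 1001/2 ≈ 500.50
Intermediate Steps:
z = -91/4 (z = 7*(13/(-4)) = 7*(13*(-¼)) = 7*(-13/4) = -91/4 ≈ -22.750)
(-6 - 1*4²)*z = (-6 - 1*4²)*(-91/4) = (-6 - 1*16)*(-91/4) = (-6 - 16)*(-91/4) = -22*(-91/4) = 1001/2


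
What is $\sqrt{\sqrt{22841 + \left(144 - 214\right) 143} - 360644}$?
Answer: $\sqrt{-360644 + \sqrt{12831}} \approx 600.44 i$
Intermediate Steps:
$\sqrt{\sqrt{22841 + \left(144 - 214\right) 143} - 360644} = \sqrt{\sqrt{22841 - 10010} - 360644} = \sqrt{\sqrt{12831} - 360644} = \sqrt{-360644 + \sqrt{12831}}$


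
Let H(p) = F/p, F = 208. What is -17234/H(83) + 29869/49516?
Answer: -8852820375/1287416 ≈ -6876.4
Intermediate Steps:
H(p) = 208/p
-17234/H(83) + 29869/49516 = -17234/(208/83) + 29869/49516 = -17234/(208*(1/83)) + 29869*(1/49516) = -17234/208/83 + 29869/49516 = -17234*83/208 + 29869/49516 = -715211/104 + 29869/49516 = -8852820375/1287416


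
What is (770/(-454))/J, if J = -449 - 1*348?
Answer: 385/180919 ≈ 0.0021280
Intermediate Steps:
J = -797 (J = -449 - 348 = -797)
(770/(-454))/J = (770/(-454))/(-797) = (770*(-1/454))*(-1/797) = -385/227*(-1/797) = 385/180919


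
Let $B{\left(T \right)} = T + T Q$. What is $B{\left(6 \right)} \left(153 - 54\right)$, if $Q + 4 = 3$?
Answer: $0$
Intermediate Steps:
$Q = -1$ ($Q = -4 + 3 = -1$)
$B{\left(T \right)} = 0$ ($B{\left(T \right)} = T + T \left(-1\right) = T - T = 0$)
$B{\left(6 \right)} \left(153 - 54\right) = 0 \left(153 - 54\right) = 0 \cdot 99 = 0$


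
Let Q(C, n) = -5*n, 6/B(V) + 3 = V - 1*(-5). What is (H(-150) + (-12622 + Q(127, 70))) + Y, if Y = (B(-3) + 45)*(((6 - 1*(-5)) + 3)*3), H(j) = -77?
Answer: -11411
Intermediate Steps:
B(V) = 6/(2 + V) (B(V) = 6/(-3 + (V - 1*(-5))) = 6/(-3 + (V + 5)) = 6/(-3 + (5 + V)) = 6/(2 + V))
Y = 1638 (Y = (6/(2 - 3) + 45)*(((6 - 1*(-5)) + 3)*3) = (6/(-1) + 45)*(((6 + 5) + 3)*3) = (6*(-1) + 45)*((11 + 3)*3) = (-6 + 45)*(14*3) = 39*42 = 1638)
(H(-150) + (-12622 + Q(127, 70))) + Y = (-77 + (-12622 - 5*70)) + 1638 = (-77 + (-12622 - 350)) + 1638 = (-77 - 12972) + 1638 = -13049 + 1638 = -11411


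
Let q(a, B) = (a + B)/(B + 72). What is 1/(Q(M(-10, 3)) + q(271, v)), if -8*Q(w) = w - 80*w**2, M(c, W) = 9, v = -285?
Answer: 1704/1378435 ≈ 0.0012362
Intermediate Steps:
q(a, B) = (B + a)/(72 + B)
Q(w) = 10*w**2 - w/8 (Q(w) = -(w - 80*w**2)/8 = 10*w**2 - w/8)
1/(Q(M(-10, 3)) + q(271, v)) = 1/((1/8)*9*(-1 + 80*9) + (-285 + 271)/(72 - 285)) = 1/((1/8)*9*(-1 + 720) - 14/(-213)) = 1/((1/8)*9*719 - 1/213*(-14)) = 1/(6471/8 + 14/213) = 1/(1378435/1704) = 1704/1378435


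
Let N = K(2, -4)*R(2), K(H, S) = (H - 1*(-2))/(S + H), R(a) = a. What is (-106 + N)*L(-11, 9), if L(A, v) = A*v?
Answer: 10890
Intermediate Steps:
K(H, S) = (2 + H)/(H + S) (K(H, S) = (H + 2)/(H + S) = (2 + H)/(H + S))
N = -4 (N = ((2 + 2)/(2 - 4))*2 = (4/(-2))*2 = -½*4*2 = -2*2 = -4)
(-106 + N)*L(-11, 9) = (-106 - 4)*(-11*9) = -110*(-99) = 10890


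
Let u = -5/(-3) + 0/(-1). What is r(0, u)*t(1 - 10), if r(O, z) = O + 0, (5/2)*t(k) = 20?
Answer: 0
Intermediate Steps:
t(k) = 8 (t(k) = (⅖)*20 = 8)
u = 5/3 (u = -5*(-⅓) + 0*(-1) = 5/3 + 0 = 5/3 ≈ 1.6667)
r(O, z) = O
r(0, u)*t(1 - 10) = 0*8 = 0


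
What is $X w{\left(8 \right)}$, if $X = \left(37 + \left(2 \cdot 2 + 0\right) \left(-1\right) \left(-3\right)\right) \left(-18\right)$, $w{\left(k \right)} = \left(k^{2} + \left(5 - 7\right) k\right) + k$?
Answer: $-49392$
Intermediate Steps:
$w{\left(k \right)} = k^{2} - k$ ($w{\left(k \right)} = \left(k^{2} + \left(5 - 7\right) k\right) + k = \left(k^{2} - 2 k\right) + k = k^{2} - k$)
$X = -882$ ($X = \left(37 + \left(4 + 0\right) \left(-1\right) \left(-3\right)\right) \left(-18\right) = \left(37 + 4 \left(-1\right) \left(-3\right)\right) \left(-18\right) = \left(37 - -12\right) \left(-18\right) = \left(37 + 12\right) \left(-18\right) = 49 \left(-18\right) = -882$)
$X w{\left(8 \right)} = - 882 \cdot 8 \left(-1 + 8\right) = - 882 \cdot 8 \cdot 7 = \left(-882\right) 56 = -49392$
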